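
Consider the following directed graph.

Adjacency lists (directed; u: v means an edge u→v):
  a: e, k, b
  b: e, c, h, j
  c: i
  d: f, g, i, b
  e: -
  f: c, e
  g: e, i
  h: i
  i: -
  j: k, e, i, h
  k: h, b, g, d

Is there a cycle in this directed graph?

Yes

DFS with white/gray/black marking, starting from j:
j gray
  k gray
    h gray
      i gray
      i black
    h black
    b gray
      e gray
      e black
      c gray
        c→i: i black — skip
      c black
      b→h: h black — skip
      b→j: j is gray → back edge
Back edge found, so a cycle exists: j → k → b → j.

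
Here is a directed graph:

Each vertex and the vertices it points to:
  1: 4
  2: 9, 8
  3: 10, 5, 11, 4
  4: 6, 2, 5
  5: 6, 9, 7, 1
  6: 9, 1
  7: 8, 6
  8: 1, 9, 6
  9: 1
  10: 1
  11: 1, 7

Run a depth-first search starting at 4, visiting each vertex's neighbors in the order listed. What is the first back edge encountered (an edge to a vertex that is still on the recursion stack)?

DFS from 4 (visiting each vertex's neighbors in the order listed); mark gray on enter, black on exit:
4 gray
  6 gray
    9 gray
      1 gray
        1→4: 4 is gray → back edge
First back edge: 1 → 4.

1->4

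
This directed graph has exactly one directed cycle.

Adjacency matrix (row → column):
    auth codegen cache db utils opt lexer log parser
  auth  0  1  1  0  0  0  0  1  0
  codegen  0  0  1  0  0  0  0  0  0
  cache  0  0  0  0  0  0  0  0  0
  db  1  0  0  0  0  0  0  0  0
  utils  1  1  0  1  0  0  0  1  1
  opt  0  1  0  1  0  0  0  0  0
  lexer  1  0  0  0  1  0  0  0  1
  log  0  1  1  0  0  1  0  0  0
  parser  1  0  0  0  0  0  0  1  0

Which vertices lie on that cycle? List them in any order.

db, log, opt, auth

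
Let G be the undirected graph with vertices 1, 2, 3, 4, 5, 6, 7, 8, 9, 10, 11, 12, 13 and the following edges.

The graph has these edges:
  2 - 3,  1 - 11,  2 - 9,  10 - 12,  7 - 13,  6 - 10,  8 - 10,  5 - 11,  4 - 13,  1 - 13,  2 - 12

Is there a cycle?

No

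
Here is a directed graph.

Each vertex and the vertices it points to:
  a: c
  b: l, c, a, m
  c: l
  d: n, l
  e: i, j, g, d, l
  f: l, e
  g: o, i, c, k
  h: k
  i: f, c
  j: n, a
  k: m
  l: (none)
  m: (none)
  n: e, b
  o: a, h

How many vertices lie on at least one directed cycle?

7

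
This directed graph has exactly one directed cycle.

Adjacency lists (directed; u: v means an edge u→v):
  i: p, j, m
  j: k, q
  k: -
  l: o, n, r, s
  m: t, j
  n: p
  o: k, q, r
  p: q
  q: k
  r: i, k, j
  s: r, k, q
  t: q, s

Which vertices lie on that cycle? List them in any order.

DFS with gray/black marking from r:
r gray
  i gray
    p gray
      q gray
        k gray
        k black
      q black
    p black
    j gray
      j→k: k black — skip
      j→q: q black — skip
    j black
    m gray
      t gray
        t→q: q black — skip
        s gray
          s→r: r is gray → back edge
Back edge closes the cycle r → i → m → t → s → r; its vertices are {i, m, r, s, t}.

i, m, r, s, t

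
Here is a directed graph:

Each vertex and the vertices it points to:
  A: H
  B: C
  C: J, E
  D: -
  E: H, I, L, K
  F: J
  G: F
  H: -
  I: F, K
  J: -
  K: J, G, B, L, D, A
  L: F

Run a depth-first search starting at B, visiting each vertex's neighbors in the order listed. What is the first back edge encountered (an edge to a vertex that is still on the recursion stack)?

K→B

DFS from B (visiting each vertex's neighbors in the order listed); mark gray on enter, black on exit:
B gray
  C gray
    J gray
    J black
    E gray
      H gray
      H black
      I gray
        F gray
          F→J: J black — skip
        F black
        K gray
          K→J: J black — skip
          G gray
            G→F: F black — skip
          G black
          K→B: B is gray → back edge
First back edge: K → B.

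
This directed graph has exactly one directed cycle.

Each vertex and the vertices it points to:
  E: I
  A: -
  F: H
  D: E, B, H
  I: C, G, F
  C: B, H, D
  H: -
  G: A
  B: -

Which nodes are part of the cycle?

DFS with gray/black marking from I:
I gray
  C gray
    B gray
    B black
    H gray
    H black
    D gray
      E gray
        E→I: I is gray → back edge
Back edge closes the cycle I → C → D → E → I; its vertices are {C, D, E, I}.

C, D, E, I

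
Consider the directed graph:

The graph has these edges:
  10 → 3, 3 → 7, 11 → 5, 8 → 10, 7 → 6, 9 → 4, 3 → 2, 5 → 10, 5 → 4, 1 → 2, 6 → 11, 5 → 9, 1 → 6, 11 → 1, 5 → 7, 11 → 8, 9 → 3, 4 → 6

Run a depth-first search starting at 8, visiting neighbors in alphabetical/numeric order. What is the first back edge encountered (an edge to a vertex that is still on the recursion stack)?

1→6

DFS from 8 (visiting neighbors in alphabetical/numeric order); mark gray on enter, black on exit:
8 gray
  10 gray
    3 gray
      2 gray
      2 black
      7 gray
        6 gray
          11 gray
            1 gray
              1→2: 2 black — skip
              1→6: 6 is gray → back edge
First back edge: 1 → 6.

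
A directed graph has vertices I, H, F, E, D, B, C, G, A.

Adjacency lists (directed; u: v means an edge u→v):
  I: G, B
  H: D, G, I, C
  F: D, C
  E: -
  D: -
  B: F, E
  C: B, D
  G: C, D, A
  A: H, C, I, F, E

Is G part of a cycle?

Yes

G is on a cycle iff G can reach itself via ≥1 edge.
G → A → H → G — yes.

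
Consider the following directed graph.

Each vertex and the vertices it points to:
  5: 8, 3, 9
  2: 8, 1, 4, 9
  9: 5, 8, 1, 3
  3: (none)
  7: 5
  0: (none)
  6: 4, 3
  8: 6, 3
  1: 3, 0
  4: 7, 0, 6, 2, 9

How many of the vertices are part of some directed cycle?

7

A vertex is on a directed cycle iff it belongs to a strongly connected component of size ≥ 2 (or has a self-loop).
The vertices on cycles are {2, 4, 5, 6, 7, 8, 9} — 7 in total.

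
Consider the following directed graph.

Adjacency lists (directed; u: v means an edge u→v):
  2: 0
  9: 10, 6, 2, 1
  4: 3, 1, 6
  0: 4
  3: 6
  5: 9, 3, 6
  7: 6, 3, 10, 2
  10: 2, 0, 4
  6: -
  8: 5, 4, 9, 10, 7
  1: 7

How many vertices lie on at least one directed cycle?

6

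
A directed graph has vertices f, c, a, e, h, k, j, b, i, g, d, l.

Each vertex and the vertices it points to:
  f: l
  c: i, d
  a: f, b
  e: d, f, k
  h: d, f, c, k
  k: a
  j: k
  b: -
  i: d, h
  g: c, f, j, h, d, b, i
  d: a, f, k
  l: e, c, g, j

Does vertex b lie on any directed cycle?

No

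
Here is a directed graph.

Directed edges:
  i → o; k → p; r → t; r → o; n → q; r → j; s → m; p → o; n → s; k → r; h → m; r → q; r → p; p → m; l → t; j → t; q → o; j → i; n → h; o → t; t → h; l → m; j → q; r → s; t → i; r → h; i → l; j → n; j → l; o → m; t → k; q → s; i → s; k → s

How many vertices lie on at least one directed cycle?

10

A vertex is on a directed cycle iff it belongs to a strongly connected component of size ≥ 2 (or has a self-loop).
The vertices on cycles are {i, j, k, l, n, o, p, q, r, t} — 10 in total.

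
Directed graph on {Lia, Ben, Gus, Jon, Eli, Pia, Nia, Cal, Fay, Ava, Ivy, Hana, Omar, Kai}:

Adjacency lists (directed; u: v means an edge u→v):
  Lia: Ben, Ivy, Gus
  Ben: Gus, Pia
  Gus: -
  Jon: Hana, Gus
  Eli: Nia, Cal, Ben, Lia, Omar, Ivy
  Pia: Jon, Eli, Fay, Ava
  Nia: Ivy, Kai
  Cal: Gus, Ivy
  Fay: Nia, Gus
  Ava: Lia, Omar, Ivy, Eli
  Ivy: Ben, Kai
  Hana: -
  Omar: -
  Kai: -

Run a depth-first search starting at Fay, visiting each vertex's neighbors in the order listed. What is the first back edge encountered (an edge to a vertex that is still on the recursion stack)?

DFS from Fay (visiting each vertex's neighbors in the order listed); mark gray on enter, black on exit:
Fay gray
  Nia gray
    Ivy gray
      Ben gray
        Gus gray
        Gus black
        Pia gray
          Jon gray
            Hana gray
            Hana black
            Jon→Gus: Gus black — skip
          Jon black
          Eli gray
            Eli→Nia: Nia is gray → back edge
First back edge: Eli → Nia.

Eli->Nia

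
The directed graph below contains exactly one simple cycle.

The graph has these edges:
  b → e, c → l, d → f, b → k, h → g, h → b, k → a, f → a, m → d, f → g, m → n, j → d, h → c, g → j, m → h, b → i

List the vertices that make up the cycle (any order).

DFS with gray/black marking from d:
d gray
  f gray
    g gray
      j gray
        j→d: d is gray → back edge
Back edge closes the cycle d → f → g → j → d; its vertices are {d, f, g, j}.

d, f, g, j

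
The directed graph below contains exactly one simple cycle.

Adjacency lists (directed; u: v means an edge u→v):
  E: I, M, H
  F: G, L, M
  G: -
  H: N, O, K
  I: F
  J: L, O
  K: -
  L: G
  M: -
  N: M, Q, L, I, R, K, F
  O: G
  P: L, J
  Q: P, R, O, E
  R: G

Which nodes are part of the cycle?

DFS with gray/black marking from Q:
Q gray
  P gray
    L gray
      G gray
      G black
    L black
    J gray
      J→L: L black — skip
      O gray
        O→G: G black — skip
      O black
    J black
  P black
  R gray
    R→G: G black — skip
  R black
  Q→O: O black — skip
  E gray
    I gray
      F gray
        F→G: G black — skip
        F→L: L black — skip
        M gray
        M black
      F black
    I black
    E→M: M black — skip
    H gray
      N gray
        N→M: M black — skip
        N→Q: Q is gray → back edge
Back edge closes the cycle Q → E → H → N → Q; its vertices are {E, H, N, Q}.

E, H, N, Q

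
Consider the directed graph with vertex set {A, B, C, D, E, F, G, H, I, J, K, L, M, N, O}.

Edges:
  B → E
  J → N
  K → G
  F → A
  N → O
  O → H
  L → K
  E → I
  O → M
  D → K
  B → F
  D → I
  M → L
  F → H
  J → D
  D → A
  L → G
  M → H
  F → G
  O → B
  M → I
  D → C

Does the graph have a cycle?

DFS with white/gray/black marking, starting from K:
K gray
  G gray
  G black
K black
A gray
A black
B gray
  E gray
    I gray
    I black
  E black
  F gray
    H gray
    H black
    F→A: A black — skip
    F→G: G black — skip
  F black
B black
C gray
C black
D gray
  D→C: C black — skip
  D→I: I black — skip
  D→K: K black — skip
  D→A: A black — skip
D black
J gray
  N gray
    O gray
      M gray
        M→H: H black — skip
        M→I: I black — skip
        L gray
          L→K: K black — skip
          L→G: G black — skip
        L black
      M black
      O→B: B black — skip
      O→H: H black — skip
    O black
  N black
  J→D: D black — skip
J black
Every edge goes to a white or black vertex — no back edge, so the graph is acyclic.

No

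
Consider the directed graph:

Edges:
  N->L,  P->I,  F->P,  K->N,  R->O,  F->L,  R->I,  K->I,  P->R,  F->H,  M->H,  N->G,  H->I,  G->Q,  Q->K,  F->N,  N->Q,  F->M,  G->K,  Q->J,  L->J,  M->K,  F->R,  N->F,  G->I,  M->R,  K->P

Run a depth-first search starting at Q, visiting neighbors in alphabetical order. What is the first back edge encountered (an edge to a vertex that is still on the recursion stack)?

DFS from Q (visiting neighbors in alphabetical order); mark gray on enter, black on exit:
Q gray
  J gray
  J black
  K gray
    I gray
    I black
    N gray
      F gray
        H gray
          H→I: I black — skip
        H black
        L gray
          L→J: J black — skip
        L black
        M gray
          M→H: H black — skip
          M→K: K is gray → back edge
First back edge: M → K.

M->K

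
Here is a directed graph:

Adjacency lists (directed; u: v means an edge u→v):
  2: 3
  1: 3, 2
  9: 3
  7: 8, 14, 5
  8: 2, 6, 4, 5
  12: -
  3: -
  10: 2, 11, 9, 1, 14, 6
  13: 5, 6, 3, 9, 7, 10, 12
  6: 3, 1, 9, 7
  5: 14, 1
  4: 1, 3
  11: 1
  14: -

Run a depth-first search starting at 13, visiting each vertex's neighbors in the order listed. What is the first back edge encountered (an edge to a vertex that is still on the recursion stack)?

8->6

DFS from 13 (visiting each vertex's neighbors in the order listed); mark gray on enter, black on exit:
13 gray
  5 gray
    14 gray
    14 black
    1 gray
      3 gray
      3 black
      2 gray
        2→3: 3 black — skip
      2 black
    1 black
  5 black
  6 gray
    6→3: 3 black — skip
    6→1: 1 black — skip
    9 gray
      9→3: 3 black — skip
    9 black
    7 gray
      8 gray
        8→2: 2 black — skip
        8→6: 6 is gray → back edge
First back edge: 8 → 6.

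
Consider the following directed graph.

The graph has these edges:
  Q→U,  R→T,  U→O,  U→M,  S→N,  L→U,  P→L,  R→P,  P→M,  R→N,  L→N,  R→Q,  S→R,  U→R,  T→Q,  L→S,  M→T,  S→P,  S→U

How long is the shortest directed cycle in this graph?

3

For each vertex v, BFS finds the shortest path from v back to v.
The shortest such closed walk is P → L → S → P, length 3.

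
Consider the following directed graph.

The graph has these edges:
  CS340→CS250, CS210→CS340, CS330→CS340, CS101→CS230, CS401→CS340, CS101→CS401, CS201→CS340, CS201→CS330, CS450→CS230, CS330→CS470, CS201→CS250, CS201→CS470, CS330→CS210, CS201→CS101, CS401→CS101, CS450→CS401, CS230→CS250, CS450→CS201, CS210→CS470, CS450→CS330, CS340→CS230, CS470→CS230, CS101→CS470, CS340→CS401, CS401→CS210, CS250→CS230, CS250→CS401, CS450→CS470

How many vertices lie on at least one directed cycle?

7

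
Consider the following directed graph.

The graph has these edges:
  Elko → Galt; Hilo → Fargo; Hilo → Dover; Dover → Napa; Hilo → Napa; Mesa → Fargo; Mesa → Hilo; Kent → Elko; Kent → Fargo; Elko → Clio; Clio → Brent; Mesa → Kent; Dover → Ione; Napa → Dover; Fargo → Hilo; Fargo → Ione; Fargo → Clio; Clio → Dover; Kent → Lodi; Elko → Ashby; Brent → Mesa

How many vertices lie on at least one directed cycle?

9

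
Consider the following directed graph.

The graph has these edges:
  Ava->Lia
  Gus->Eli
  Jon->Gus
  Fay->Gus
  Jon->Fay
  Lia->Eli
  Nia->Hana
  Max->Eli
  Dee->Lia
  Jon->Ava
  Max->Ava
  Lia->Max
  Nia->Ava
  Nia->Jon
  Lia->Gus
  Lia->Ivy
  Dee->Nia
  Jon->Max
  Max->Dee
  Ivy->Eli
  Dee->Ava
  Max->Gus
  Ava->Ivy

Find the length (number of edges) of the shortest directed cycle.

3

For each vertex v, BFS finds the shortest path from v back to v.
The shortest such closed walk is Dee → Lia → Max → Dee, length 3.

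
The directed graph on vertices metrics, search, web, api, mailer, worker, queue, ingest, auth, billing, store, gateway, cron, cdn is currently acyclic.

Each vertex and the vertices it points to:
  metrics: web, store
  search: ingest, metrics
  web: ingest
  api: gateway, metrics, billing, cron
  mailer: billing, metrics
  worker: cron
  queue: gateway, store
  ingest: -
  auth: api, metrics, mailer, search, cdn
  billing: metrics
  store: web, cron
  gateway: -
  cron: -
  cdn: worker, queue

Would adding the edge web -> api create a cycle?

Yes

Adding web→api creates a cycle iff api can already reach web.
Path from api: api → metrics → web.
So api → … → web → api is a cycle.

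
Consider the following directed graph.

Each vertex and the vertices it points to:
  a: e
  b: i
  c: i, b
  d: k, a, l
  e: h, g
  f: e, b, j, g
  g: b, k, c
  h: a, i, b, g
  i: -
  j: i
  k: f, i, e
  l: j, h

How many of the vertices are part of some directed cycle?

6

A vertex is on a directed cycle iff it belongs to a strongly connected component of size ≥ 2 (or has a self-loop).
The vertices on cycles are {a, e, f, g, h, k} — 6 in total.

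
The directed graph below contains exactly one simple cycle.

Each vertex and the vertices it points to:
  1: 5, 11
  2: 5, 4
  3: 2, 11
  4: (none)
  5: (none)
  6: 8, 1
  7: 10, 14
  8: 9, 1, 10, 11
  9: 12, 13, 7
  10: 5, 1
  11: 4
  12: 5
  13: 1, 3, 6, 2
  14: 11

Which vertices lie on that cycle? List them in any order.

DFS with gray/black marking from 9:
9 gray
  12 gray
    5 gray
    5 black
  12 black
  13 gray
    1 gray
      1→5: 5 black — skip
      11 gray
        4 gray
        4 black
      11 black
    1 black
    3 gray
      2 gray
        2→5: 5 black — skip
        2→4: 4 black — skip
      2 black
      3→11: 11 black — skip
    3 black
    6 gray
      8 gray
        8→9: 9 is gray → back edge
Back edge closes the cycle 9 → 13 → 6 → 8 → 9; its vertices are {6, 8, 9, 13}.

6, 8, 9, 13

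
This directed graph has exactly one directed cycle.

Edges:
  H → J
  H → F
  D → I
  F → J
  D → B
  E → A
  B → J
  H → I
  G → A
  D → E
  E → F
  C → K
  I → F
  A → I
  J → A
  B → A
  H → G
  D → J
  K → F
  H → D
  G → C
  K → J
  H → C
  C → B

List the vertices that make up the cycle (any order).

A, F, I, J

DFS with gray/black marking from I:
I gray
  F gray
    J gray
      A gray
        A→I: I is gray → back edge
Back edge closes the cycle I → F → J → A → I; its vertices are {A, F, I, J}.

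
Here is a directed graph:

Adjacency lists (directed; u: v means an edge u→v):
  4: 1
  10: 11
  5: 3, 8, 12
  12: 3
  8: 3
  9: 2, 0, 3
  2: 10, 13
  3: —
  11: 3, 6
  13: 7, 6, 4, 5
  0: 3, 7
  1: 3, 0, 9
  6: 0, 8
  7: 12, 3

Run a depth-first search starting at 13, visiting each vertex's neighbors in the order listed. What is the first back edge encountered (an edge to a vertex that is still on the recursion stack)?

2→13

DFS from 13 (visiting each vertex's neighbors in the order listed); mark gray on enter, black on exit:
13 gray
  7 gray
    12 gray
      3 gray
      3 black
    12 black
    7→3: 3 black — skip
  7 black
  6 gray
    0 gray
      0→3: 3 black — skip
      0→7: 7 black — skip
    0 black
    8 gray
      8→3: 3 black — skip
    8 black
  6 black
  4 gray
    1 gray
      1→3: 3 black — skip
      1→0: 0 black — skip
      9 gray
        2 gray
          10 gray
            11 gray
              11→3: 3 black — skip
              11→6: 6 black — skip
            11 black
          10 black
          2→13: 13 is gray → back edge
First back edge: 2 → 13.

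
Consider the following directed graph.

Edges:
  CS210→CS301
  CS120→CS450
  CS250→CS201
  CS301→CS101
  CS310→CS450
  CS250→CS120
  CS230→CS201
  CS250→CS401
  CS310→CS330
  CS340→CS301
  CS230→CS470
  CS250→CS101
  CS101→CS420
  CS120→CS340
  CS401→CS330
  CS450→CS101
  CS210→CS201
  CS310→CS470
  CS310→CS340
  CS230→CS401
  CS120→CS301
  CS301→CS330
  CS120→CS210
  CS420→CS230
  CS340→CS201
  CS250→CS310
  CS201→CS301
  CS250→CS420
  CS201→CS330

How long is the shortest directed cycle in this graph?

For each vertex v, BFS finds the shortest path from v back to v.
The shortest such closed walk is CS420 → CS230 → CS201 → CS301 → CS101 → CS420, length 5.

5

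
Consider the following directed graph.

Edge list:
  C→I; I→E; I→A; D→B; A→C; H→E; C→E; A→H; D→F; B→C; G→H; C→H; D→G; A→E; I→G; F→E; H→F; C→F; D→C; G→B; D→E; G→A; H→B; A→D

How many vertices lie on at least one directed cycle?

7

A vertex is on a directed cycle iff it belongs to a strongly connected component of size ≥ 2 (or has a self-loop).
The vertices on cycles are {A, B, C, D, G, H, I} — 7 in total.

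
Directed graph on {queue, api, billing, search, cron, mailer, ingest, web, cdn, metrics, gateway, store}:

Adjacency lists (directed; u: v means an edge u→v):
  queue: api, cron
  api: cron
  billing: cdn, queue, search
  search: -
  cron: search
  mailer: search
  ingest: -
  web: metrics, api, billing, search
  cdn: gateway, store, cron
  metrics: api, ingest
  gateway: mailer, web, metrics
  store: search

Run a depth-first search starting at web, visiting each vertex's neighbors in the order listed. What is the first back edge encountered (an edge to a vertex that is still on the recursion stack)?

gateway→web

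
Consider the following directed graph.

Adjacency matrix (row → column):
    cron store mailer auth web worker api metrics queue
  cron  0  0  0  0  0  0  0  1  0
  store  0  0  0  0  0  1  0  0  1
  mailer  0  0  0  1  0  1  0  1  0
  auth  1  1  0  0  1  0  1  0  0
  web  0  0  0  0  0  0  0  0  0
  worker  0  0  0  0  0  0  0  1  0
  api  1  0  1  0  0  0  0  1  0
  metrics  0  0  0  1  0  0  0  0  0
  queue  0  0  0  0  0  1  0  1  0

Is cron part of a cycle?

Yes

cron is on a cycle iff cron can reach itself via ≥1 edge.
cron → metrics → auth → cron — yes.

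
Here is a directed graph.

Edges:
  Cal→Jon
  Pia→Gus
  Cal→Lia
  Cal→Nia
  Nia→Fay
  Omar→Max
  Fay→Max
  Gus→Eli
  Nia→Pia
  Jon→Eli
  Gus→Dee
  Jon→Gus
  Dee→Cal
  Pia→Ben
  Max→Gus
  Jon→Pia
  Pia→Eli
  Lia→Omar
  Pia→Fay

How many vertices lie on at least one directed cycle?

A vertex is on a directed cycle iff it belongs to a strongly connected component of size ≥ 2 (or has a self-loop).
The vertices on cycles are {Cal, Dee, Fay, Gus, Jon, Lia, Max, Nia, Pia, Omar} — 10 in total.

10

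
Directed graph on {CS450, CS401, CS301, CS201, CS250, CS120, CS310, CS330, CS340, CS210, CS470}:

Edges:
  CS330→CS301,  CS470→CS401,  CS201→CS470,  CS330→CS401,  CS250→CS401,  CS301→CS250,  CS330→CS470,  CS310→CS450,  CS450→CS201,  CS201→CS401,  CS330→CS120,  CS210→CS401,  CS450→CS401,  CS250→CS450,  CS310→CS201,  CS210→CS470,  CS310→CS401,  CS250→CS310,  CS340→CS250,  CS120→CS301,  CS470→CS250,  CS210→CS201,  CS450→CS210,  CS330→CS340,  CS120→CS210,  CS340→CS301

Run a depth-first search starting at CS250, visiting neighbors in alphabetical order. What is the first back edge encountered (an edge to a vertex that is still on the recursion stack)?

DFS from CS250 (visiting neighbors in alphabetical order); mark gray on enter, black on exit:
CS250 gray
  CS310 gray
    CS201 gray
      CS401 gray
      CS401 black
      CS470 gray
        CS470→CS250: CS250 is gray → back edge
First back edge: CS470 → CS250.

CS470→CS250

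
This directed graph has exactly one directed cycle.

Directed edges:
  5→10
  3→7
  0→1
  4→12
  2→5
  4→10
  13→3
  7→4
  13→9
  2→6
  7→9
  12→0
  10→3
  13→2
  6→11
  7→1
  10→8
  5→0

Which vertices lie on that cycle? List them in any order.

3, 4, 7, 10

DFS with gray/black marking from 3:
3 gray
  7 gray
    4 gray
      12 gray
        0 gray
          1 gray
          1 black
        0 black
      12 black
      10 gray
        8 gray
        8 black
        10→3: 3 is gray → back edge
Back edge closes the cycle 3 → 7 → 4 → 10 → 3; its vertices are {3, 4, 7, 10}.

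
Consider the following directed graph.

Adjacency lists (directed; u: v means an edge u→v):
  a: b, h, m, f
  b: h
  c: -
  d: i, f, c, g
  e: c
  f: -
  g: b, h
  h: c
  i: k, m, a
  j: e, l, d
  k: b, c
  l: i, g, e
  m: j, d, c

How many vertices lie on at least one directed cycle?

A vertex is on a directed cycle iff it belongs to a strongly connected component of size ≥ 2 (or has a self-loop).
The vertices on cycles are {a, d, i, j, l, m} — 6 in total.

6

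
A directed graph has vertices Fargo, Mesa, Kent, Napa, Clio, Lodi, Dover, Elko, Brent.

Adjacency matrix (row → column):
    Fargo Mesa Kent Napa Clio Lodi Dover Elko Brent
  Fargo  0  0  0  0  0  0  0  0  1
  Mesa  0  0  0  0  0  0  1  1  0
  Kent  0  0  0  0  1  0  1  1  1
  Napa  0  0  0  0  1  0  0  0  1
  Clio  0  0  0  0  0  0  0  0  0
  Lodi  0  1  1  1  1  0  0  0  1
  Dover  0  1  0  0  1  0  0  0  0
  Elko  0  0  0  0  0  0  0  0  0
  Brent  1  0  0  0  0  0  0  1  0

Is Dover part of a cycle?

Yes

Dover is on a cycle iff Dover can reach itself via ≥1 edge.
Dover → Mesa → Dover — yes.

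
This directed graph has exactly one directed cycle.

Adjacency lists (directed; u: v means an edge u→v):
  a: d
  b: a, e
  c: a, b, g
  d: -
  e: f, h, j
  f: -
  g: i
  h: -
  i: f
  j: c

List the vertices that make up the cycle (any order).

b, c, e, j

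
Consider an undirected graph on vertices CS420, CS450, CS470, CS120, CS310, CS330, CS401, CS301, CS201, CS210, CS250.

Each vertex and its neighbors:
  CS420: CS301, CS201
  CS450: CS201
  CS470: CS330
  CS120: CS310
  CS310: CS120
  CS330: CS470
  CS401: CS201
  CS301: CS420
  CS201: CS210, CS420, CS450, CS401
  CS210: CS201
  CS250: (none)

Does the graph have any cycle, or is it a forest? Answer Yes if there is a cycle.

No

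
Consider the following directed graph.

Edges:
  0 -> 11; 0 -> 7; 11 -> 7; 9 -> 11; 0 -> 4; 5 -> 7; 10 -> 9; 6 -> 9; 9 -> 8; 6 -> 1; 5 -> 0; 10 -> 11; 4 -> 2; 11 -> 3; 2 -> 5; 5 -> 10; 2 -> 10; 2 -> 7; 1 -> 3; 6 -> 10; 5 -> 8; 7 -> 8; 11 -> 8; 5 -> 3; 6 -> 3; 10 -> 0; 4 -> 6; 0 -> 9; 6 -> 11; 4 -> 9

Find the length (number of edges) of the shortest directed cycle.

4

For each vertex v, BFS finds the shortest path from v back to v.
The shortest such closed walk is 4 → 2 → 10 → 0 → 4, length 4.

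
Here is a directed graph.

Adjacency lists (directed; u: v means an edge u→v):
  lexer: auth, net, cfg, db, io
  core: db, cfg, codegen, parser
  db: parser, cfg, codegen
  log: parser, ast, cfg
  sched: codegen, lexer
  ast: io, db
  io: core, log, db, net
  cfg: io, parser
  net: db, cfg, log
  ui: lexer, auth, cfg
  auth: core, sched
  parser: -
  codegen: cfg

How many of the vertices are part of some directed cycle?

A vertex is on a directed cycle iff it belongs to a strongly connected component of size ≥ 2 (or has a self-loop).
The vertices on cycles are {db, io, ast, cfg, log, net, auth, core, lexer, sched, codegen} — 11 in total.

11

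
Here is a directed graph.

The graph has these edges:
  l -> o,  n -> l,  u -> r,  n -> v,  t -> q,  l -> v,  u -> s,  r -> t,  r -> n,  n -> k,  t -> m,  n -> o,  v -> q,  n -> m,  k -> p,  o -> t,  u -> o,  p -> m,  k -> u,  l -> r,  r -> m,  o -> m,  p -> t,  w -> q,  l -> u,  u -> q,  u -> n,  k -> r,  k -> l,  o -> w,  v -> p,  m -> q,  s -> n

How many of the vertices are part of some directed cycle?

A vertex is on a directed cycle iff it belongs to a strongly connected component of size ≥ 2 (or has a self-loop).
The vertices on cycles are {k, l, n, r, s, u} — 6 in total.

6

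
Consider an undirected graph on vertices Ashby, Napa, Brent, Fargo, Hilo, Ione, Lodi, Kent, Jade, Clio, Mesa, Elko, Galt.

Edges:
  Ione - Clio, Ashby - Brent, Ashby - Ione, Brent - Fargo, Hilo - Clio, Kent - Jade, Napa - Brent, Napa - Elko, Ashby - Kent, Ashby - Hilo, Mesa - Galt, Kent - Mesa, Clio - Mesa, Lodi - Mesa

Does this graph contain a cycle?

Yes

DFS, tracking each vertex's parent; an edge to a visited non-parent vertex closes a cycle.
Start from Brent:
visit Brent (parent –)
  visit Ashby (parent Brent)
    visit Kent (parent Ashby)
      visit Jade (parent Kent)
        Jade–Kent: parent, skip
      Kent–Ashby: parent, skip
      visit Mesa (parent Kent)
        Mesa–Kent: parent, skip
        visit Galt (parent Mesa)
          Galt–Mesa: parent, skip
        visit Clio (parent Mesa)
          visit Ione (parent Clio)
            Ione–Ashby: Ashby visited and ≠ parent → cycle
Cycle: Ashby – Kent – Mesa – Clio – Ione – Ashby.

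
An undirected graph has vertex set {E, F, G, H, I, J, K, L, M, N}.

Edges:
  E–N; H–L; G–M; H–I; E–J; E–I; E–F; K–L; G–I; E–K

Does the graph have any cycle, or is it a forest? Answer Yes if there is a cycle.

DFS, tracking each vertex's parent; an edge to a visited non-parent vertex closes a cycle.
Start from F:
visit F (parent –)
  visit E (parent F)
    E–F: parent, skip
    visit I (parent E)
      visit G (parent I)
        G–I: parent, skip
        visit M (parent G)
          M–G: parent, skip
      I–E: parent, skip
      visit H (parent I)
        H–I: parent, skip
        visit L (parent H)
          visit K (parent L)
            K–E: E visited and ≠ parent → cycle
Cycle: E – I – H – L – K – E.

Yes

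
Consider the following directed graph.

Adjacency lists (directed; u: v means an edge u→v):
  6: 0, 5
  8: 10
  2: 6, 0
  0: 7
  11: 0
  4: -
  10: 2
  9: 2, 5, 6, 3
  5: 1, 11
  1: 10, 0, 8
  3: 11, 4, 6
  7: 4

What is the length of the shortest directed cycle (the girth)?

For each vertex v, BFS finds the shortest path from v back to v.
The shortest such closed walk is 5 → 1 → 10 → 2 → 6 → 5, length 5.

5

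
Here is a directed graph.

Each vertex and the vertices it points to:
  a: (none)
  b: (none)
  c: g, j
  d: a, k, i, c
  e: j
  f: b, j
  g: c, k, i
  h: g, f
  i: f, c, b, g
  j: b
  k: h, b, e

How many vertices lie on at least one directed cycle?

5

A vertex is on a directed cycle iff it belongs to a strongly connected component of size ≥ 2 (or has a self-loop).
The vertices on cycles are {c, g, h, i, k} — 5 in total.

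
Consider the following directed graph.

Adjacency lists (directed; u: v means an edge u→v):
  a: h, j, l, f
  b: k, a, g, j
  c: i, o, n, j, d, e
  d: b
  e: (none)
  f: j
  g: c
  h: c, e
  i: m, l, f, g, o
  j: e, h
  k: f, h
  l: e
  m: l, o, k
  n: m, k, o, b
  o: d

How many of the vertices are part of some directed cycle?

13

A vertex is on a directed cycle iff it belongs to a strongly connected component of size ≥ 2 (or has a self-loop).
The vertices on cycles are {a, b, c, d, f, g, h, i, j, k, m, n, o} — 13 in total.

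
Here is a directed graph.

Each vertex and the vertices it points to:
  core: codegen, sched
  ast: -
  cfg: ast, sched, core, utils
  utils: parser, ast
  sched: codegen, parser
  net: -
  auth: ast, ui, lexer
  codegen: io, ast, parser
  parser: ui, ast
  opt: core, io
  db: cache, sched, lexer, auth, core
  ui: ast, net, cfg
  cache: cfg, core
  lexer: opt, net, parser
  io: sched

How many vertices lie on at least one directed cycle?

A vertex is on a directed cycle iff it belongs to a strongly connected component of size ≥ 2 (or has a self-loop).
The vertices on cycles are {io, ui, cfg, core, sched, utils, parser, codegen} — 8 in total.

8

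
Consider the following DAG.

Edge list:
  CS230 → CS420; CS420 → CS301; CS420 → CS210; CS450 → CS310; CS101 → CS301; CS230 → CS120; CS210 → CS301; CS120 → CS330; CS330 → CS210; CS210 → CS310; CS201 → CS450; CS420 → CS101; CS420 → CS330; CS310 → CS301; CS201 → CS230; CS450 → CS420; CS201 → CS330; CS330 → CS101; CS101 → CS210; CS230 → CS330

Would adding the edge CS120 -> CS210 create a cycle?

No

Adding CS120→CS210 creates a cycle iff CS210 can already reach CS120.
Explore from CS210: no path reaches CS120. The graph stays acyclic.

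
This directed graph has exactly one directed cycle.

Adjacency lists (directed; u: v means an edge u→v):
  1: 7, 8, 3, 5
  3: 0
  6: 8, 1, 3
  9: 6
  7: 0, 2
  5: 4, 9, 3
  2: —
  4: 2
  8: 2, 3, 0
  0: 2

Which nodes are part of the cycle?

DFS with gray/black marking from 1:
1 gray
  7 gray
    0 gray
      2 gray
      2 black
    0 black
    7→2: 2 black — skip
  7 black
  8 gray
    8→2: 2 black — skip
    3 gray
      3→0: 0 black — skip
    3 black
    8→0: 0 black — skip
  8 black
  1→3: 3 black — skip
  5 gray
    4 gray
      4→2: 2 black — skip
    4 black
    9 gray
      6 gray
        6→8: 8 black — skip
        6→1: 1 is gray → back edge
Back edge closes the cycle 1 → 5 → 9 → 6 → 1; its vertices are {1, 5, 6, 9}.

1, 5, 6, 9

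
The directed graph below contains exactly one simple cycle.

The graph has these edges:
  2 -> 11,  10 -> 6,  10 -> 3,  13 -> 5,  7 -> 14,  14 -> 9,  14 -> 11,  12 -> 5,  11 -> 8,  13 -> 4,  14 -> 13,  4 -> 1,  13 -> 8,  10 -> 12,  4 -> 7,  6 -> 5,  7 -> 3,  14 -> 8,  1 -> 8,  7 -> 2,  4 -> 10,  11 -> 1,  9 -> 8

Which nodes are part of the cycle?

4, 7, 13, 14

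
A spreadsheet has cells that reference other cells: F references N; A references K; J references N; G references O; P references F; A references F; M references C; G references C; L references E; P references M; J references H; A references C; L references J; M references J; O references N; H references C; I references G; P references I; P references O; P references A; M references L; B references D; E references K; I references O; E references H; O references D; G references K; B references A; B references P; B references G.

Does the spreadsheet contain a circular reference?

DFS with white/gray/black marking, starting from O:
O gray
  D gray
  D black
  N gray
  N black
O black
M gray
  L gray
    J gray
      H gray
        C gray
        C black
      H black
      J→N: N black — skip
    J black
    E gray
      E→H: H black — skip
      K gray
      K black
    E black
  L black
  M→J: J black — skip
  M→C: C black — skip
M black
I gray
  G gray
    G→O: O black — skip
    G→K: K black — skip
    G→C: C black — skip
  G black
  I→O: O black — skip
I black
F gray
  F→N: N black — skip
F black
A gray
  A→C: C black — skip
  A→F: F black — skip
  A→K: K black — skip
A black
B gray
  B→A: A black — skip
  P gray
    P→M: M black — skip
    P→F: F black — skip
    P→I: I black — skip
    P→A: A black — skip
    P→O: O black — skip
  P black
  B→G: G black — skip
  B→D: D black — skip
B black
Every edge goes to a white or black vertex — no back edge, so the graph is acyclic.

No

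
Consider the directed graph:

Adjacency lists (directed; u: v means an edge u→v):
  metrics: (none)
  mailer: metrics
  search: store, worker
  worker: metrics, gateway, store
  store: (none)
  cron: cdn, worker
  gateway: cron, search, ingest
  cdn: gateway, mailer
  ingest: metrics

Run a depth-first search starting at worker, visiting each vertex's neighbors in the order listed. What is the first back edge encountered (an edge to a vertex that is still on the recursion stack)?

cdn→gateway

DFS from worker (visiting each vertex's neighbors in the order listed); mark gray on enter, black on exit:
worker gray
  metrics gray
  metrics black
  gateway gray
    cron gray
      cdn gray
        cdn→gateway: gateway is gray → back edge
First back edge: cdn → gateway.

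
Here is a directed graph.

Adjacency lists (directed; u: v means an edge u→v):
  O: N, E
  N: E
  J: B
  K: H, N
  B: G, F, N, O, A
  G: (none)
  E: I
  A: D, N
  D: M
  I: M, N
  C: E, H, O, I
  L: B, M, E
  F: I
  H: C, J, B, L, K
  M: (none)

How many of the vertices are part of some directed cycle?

6

A vertex is on a directed cycle iff it belongs to a strongly connected component of size ≥ 2 (or has a self-loop).
The vertices on cycles are {C, E, H, I, K, N} — 6 in total.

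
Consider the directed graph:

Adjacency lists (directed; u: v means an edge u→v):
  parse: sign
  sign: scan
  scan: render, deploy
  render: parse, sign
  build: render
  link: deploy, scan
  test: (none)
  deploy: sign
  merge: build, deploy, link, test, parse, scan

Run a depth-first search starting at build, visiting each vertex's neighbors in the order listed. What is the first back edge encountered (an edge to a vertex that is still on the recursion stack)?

scan->render

DFS from build (visiting each vertex's neighbors in the order listed); mark gray on enter, black on exit:
build gray
  render gray
    parse gray
      sign gray
        scan gray
          scan→render: render is gray → back edge
First back edge: scan → render.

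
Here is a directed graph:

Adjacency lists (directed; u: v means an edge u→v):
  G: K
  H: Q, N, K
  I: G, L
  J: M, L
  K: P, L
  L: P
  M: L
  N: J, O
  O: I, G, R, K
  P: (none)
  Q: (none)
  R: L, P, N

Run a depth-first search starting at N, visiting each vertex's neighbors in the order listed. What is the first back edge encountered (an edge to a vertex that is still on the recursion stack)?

R→N

DFS from N (visiting each vertex's neighbors in the order listed); mark gray on enter, black on exit:
N gray
  J gray
    M gray
      L gray
        P gray
        P black
      L black
    M black
    J→L: L black — skip
  J black
  O gray
    I gray
      G gray
        K gray
          K→P: P black — skip
          K→L: L black — skip
        K black
      G black
      I→L: L black — skip
    I black
    O→G: G black — skip
    R gray
      R→L: L black — skip
      R→P: P black — skip
      R→N: N is gray → back edge
First back edge: R → N.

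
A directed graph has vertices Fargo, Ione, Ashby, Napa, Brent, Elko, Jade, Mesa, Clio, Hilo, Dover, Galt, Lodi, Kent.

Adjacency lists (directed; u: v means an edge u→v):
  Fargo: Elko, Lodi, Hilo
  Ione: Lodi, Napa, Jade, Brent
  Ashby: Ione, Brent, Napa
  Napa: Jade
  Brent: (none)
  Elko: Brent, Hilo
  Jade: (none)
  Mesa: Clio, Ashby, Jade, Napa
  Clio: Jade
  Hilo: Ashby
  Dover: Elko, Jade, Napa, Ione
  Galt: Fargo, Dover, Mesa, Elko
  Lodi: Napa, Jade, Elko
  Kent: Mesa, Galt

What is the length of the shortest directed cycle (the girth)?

5

For each vertex v, BFS finds the shortest path from v back to v.
The shortest such closed walk is Elko → Hilo → Ashby → Ione → Lodi → Elko, length 5.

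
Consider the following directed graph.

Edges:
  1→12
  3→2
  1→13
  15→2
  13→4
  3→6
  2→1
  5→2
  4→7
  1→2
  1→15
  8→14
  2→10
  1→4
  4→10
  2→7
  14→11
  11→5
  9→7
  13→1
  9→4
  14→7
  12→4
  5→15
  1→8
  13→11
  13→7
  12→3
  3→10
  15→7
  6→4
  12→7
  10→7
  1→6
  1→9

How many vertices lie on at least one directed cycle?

A vertex is on a directed cycle iff it belongs to a strongly connected component of size ≥ 2 (or has a self-loop).
The vertices on cycles are {1, 2, 3, 5, 8, 11, 12, 13, 14, 15} — 10 in total.

10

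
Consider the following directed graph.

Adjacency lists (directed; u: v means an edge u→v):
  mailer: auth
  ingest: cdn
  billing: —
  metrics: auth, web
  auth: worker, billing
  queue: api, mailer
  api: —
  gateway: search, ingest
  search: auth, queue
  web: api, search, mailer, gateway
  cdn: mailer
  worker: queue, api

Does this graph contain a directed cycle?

DFS with white/gray/black marking, starting from search:
search gray
  auth gray
    worker gray
      queue gray
        api gray
        api black
        mailer gray
          mailer→auth: auth is gray → back edge
Back edge found, so a cycle exists: auth → worker → queue → mailer → auth.

Yes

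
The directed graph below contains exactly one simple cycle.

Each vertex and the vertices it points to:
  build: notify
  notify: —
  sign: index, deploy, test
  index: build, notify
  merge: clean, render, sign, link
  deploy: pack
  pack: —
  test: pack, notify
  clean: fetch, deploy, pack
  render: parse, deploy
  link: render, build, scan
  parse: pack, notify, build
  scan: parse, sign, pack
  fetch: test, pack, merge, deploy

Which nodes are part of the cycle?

DFS with gray/black marking from merge:
merge gray
  clean gray
    fetch gray
      test gray
        pack gray
        pack black
        notify gray
        notify black
      test black
      fetch→pack: pack black — skip
      fetch→merge: merge is gray → back edge
Back edge closes the cycle merge → clean → fetch → merge; its vertices are {clean, fetch, merge}.

clean, fetch, merge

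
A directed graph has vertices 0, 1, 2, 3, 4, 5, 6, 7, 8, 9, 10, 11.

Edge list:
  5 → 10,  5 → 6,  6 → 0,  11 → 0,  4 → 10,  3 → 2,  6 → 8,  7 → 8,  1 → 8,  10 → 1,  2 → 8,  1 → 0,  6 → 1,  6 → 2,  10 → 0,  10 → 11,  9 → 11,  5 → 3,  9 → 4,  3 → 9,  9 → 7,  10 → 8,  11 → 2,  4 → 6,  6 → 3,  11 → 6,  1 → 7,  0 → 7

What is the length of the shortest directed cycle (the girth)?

4

For each vertex v, BFS finds the shortest path from v back to v.
The shortest such closed walk is 3 → 9 → 11 → 6 → 3, length 4.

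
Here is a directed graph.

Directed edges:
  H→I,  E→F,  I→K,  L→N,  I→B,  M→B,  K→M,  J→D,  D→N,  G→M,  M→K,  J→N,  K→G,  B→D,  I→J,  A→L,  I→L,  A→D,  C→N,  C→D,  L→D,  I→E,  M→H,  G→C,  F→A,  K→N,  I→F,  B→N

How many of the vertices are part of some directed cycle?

A vertex is on a directed cycle iff it belongs to a strongly connected component of size ≥ 2 (or has a self-loop).
The vertices on cycles are {G, H, I, K, M} — 5 in total.

5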